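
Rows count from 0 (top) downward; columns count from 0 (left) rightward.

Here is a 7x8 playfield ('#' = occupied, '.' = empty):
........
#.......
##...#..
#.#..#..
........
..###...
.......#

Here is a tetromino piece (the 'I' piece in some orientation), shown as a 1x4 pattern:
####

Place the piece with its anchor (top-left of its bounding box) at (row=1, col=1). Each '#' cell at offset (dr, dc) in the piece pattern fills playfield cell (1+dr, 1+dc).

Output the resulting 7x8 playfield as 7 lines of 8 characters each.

Answer: ........
#####...
##...#..
#.#..#..
........
..###...
.......#

Derivation:
Fill (1+0,1+0) = (1,1)
Fill (1+0,1+1) = (1,2)
Fill (1+0,1+2) = (1,3)
Fill (1+0,1+3) = (1,4)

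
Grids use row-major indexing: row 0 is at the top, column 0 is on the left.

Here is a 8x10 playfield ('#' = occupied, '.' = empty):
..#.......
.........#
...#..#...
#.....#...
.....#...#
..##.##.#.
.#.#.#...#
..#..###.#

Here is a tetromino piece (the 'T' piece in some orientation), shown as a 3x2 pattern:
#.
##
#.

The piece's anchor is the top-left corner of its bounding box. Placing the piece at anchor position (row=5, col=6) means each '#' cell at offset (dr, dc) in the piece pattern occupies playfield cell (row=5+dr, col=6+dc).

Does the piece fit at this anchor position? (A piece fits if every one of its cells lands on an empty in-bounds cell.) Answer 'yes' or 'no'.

Answer: no

Derivation:
Check each piece cell at anchor (5, 6):
  offset (0,0) -> (5,6): occupied ('#') -> FAIL
  offset (1,0) -> (6,6): empty -> OK
  offset (1,1) -> (6,7): empty -> OK
  offset (2,0) -> (7,6): occupied ('#') -> FAIL
All cells valid: no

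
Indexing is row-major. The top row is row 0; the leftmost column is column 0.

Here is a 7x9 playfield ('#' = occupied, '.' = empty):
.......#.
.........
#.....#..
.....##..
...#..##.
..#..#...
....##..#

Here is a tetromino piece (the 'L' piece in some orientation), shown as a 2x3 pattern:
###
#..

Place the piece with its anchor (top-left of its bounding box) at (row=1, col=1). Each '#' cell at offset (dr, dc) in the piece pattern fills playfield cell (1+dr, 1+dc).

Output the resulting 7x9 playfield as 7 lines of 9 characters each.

Fill (1+0,1+0) = (1,1)
Fill (1+0,1+1) = (1,2)
Fill (1+0,1+2) = (1,3)
Fill (1+1,1+0) = (2,1)

Answer: .......#.
.###.....
##....#..
.....##..
...#..##.
..#..#...
....##..#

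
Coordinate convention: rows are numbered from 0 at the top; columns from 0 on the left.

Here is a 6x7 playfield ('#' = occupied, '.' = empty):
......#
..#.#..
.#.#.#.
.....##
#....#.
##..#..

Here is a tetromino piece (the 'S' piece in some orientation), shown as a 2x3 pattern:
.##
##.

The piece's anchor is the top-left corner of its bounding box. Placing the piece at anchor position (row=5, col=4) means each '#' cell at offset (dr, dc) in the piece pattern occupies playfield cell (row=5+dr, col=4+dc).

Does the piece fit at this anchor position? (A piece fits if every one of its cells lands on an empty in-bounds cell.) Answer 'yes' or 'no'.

Check each piece cell at anchor (5, 4):
  offset (0,1) -> (5,5): empty -> OK
  offset (0,2) -> (5,6): empty -> OK
  offset (1,0) -> (6,4): out of bounds -> FAIL
  offset (1,1) -> (6,5): out of bounds -> FAIL
All cells valid: no

Answer: no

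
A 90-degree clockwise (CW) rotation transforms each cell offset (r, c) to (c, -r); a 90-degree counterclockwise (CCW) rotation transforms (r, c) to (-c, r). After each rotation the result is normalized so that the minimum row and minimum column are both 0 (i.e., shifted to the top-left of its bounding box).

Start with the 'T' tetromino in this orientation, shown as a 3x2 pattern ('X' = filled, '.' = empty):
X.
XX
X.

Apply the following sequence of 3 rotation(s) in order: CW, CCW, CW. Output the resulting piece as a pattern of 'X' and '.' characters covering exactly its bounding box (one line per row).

Answer: XXX
.X.

Derivation:
Start:
X.
XX
X.
After rotation 1 (CW):
XXX
.X.
After rotation 2 (CCW):
X.
XX
X.
After rotation 3 (CW):
XXX
.X.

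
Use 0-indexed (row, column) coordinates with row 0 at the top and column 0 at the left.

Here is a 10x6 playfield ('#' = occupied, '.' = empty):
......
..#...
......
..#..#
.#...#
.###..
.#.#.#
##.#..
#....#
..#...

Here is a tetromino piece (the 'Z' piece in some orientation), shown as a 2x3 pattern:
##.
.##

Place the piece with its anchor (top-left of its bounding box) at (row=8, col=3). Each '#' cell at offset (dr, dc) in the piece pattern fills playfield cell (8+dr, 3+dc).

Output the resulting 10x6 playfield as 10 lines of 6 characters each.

Fill (8+0,3+0) = (8,3)
Fill (8+0,3+1) = (8,4)
Fill (8+1,3+1) = (9,4)
Fill (8+1,3+2) = (9,5)

Answer: ......
..#...
......
..#..#
.#...#
.###..
.#.#.#
##.#..
#..###
..#.##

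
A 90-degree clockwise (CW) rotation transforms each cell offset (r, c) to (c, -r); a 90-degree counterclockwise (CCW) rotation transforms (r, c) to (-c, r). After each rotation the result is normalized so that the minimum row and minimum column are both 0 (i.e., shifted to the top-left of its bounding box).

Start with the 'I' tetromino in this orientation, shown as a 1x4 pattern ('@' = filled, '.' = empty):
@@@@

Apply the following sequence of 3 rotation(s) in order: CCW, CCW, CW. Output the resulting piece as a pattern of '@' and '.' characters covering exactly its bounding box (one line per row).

Start:
@@@@
After rotation 1 (CCW):
@
@
@
@
After rotation 2 (CCW):
@@@@
After rotation 3 (CW):
@
@
@
@

Answer: @
@
@
@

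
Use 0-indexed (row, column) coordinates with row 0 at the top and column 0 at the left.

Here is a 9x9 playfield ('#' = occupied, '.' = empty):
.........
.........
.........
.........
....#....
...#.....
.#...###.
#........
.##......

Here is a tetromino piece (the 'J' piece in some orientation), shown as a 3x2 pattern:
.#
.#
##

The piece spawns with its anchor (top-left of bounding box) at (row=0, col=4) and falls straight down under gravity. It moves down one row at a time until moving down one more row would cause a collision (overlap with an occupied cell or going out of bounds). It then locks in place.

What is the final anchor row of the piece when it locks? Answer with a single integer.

Answer: 1

Derivation:
Spawn at (row=0, col=4). Try each row:
  row 0: fits
  row 1: fits
  row 2: blocked -> lock at row 1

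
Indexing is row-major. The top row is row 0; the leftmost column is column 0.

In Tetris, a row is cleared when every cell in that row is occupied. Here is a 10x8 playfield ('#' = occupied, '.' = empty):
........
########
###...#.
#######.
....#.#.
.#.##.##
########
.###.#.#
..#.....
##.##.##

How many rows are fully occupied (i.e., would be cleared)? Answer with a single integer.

Check each row:
  row 0: 8 empty cells -> not full
  row 1: 0 empty cells -> FULL (clear)
  row 2: 4 empty cells -> not full
  row 3: 1 empty cell -> not full
  row 4: 6 empty cells -> not full
  row 5: 3 empty cells -> not full
  row 6: 0 empty cells -> FULL (clear)
  row 7: 3 empty cells -> not full
  row 8: 7 empty cells -> not full
  row 9: 2 empty cells -> not full
Total rows cleared: 2

Answer: 2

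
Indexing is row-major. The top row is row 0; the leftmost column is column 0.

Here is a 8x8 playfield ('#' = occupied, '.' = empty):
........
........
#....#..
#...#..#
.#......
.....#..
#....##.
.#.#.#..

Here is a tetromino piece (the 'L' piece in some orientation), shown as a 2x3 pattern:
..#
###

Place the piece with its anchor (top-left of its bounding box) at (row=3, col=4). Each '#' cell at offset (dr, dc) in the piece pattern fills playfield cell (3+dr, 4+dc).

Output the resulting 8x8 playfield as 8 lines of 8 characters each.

Answer: ........
........
#....#..
#...#.##
.#..###.
.....#..
#....##.
.#.#.#..

Derivation:
Fill (3+0,4+2) = (3,6)
Fill (3+1,4+0) = (4,4)
Fill (3+1,4+1) = (4,5)
Fill (3+1,4+2) = (4,6)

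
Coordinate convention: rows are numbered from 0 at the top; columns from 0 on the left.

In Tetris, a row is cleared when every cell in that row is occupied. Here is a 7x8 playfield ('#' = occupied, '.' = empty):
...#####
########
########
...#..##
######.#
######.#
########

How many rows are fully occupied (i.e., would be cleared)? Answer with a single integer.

Check each row:
  row 0: 3 empty cells -> not full
  row 1: 0 empty cells -> FULL (clear)
  row 2: 0 empty cells -> FULL (clear)
  row 3: 5 empty cells -> not full
  row 4: 1 empty cell -> not full
  row 5: 1 empty cell -> not full
  row 6: 0 empty cells -> FULL (clear)
Total rows cleared: 3

Answer: 3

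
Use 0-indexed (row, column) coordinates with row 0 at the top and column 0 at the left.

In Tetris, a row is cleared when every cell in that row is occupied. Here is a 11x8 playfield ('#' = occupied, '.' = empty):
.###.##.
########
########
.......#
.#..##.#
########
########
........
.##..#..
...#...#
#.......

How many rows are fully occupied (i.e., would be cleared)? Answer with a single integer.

Check each row:
  row 0: 3 empty cells -> not full
  row 1: 0 empty cells -> FULL (clear)
  row 2: 0 empty cells -> FULL (clear)
  row 3: 7 empty cells -> not full
  row 4: 4 empty cells -> not full
  row 5: 0 empty cells -> FULL (clear)
  row 6: 0 empty cells -> FULL (clear)
  row 7: 8 empty cells -> not full
  row 8: 5 empty cells -> not full
  row 9: 6 empty cells -> not full
  row 10: 7 empty cells -> not full
Total rows cleared: 4

Answer: 4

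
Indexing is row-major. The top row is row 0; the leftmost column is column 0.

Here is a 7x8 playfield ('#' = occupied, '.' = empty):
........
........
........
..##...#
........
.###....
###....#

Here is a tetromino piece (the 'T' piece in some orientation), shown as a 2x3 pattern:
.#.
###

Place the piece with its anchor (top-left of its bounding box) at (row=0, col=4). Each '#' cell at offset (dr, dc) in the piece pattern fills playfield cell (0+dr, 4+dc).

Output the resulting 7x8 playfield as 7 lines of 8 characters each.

Answer: .....#..
....###.
........
..##...#
........
.###....
###....#

Derivation:
Fill (0+0,4+1) = (0,5)
Fill (0+1,4+0) = (1,4)
Fill (0+1,4+1) = (1,5)
Fill (0+1,4+2) = (1,6)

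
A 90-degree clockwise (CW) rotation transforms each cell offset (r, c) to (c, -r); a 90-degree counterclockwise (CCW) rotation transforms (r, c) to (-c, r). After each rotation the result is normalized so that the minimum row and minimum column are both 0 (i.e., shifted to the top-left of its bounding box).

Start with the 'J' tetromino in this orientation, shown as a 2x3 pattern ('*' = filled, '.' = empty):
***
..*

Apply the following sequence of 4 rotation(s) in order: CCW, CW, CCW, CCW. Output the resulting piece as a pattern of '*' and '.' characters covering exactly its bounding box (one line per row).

Start:
***
..*
After rotation 1 (CCW):
**
*.
*.
After rotation 2 (CW):
***
..*
After rotation 3 (CCW):
**
*.
*.
After rotation 4 (CCW):
*..
***

Answer: *..
***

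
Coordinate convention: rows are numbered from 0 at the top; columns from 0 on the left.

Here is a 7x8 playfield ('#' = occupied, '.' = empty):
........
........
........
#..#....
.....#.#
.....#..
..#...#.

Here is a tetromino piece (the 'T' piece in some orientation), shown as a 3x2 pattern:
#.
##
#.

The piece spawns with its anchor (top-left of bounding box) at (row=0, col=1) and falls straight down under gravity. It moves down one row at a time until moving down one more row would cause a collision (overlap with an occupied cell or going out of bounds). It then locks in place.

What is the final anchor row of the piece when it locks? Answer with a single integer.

Answer: 4

Derivation:
Spawn at (row=0, col=1). Try each row:
  row 0: fits
  row 1: fits
  row 2: fits
  row 3: fits
  row 4: fits
  row 5: blocked -> lock at row 4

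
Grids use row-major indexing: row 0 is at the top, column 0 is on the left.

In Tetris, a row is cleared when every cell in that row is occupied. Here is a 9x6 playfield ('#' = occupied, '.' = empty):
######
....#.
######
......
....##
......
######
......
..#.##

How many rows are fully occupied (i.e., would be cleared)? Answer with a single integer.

Answer: 3

Derivation:
Check each row:
  row 0: 0 empty cells -> FULL (clear)
  row 1: 5 empty cells -> not full
  row 2: 0 empty cells -> FULL (clear)
  row 3: 6 empty cells -> not full
  row 4: 4 empty cells -> not full
  row 5: 6 empty cells -> not full
  row 6: 0 empty cells -> FULL (clear)
  row 7: 6 empty cells -> not full
  row 8: 3 empty cells -> not full
Total rows cleared: 3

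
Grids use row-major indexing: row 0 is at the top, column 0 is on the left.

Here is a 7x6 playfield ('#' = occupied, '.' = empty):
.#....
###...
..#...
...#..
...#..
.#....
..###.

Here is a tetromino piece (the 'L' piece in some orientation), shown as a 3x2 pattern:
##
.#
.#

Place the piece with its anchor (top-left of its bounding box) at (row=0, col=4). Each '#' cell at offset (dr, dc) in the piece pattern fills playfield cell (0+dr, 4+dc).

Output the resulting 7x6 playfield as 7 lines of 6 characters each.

Fill (0+0,4+0) = (0,4)
Fill (0+0,4+1) = (0,5)
Fill (0+1,4+1) = (1,5)
Fill (0+2,4+1) = (2,5)

Answer: .#..##
###..#
..#..#
...#..
...#..
.#....
..###.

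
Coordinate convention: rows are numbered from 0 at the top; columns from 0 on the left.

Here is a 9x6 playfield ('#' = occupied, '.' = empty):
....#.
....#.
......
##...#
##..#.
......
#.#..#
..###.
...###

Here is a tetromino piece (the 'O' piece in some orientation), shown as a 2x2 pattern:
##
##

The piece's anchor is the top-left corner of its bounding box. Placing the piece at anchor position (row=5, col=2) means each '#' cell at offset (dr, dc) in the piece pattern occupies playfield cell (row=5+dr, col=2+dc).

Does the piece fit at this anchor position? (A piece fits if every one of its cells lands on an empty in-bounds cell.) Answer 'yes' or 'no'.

Check each piece cell at anchor (5, 2):
  offset (0,0) -> (5,2): empty -> OK
  offset (0,1) -> (5,3): empty -> OK
  offset (1,0) -> (6,2): occupied ('#') -> FAIL
  offset (1,1) -> (6,3): empty -> OK
All cells valid: no

Answer: no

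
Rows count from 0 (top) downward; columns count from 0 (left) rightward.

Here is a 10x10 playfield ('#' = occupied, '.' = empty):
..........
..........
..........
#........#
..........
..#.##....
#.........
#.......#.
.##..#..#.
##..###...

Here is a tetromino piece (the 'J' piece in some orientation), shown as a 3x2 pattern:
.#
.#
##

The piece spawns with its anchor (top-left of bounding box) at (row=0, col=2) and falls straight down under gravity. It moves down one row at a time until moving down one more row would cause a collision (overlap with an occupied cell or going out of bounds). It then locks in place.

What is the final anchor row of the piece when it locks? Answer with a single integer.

Spawn at (row=0, col=2). Try each row:
  row 0: fits
  row 1: fits
  row 2: fits
  row 3: blocked -> lock at row 2

Answer: 2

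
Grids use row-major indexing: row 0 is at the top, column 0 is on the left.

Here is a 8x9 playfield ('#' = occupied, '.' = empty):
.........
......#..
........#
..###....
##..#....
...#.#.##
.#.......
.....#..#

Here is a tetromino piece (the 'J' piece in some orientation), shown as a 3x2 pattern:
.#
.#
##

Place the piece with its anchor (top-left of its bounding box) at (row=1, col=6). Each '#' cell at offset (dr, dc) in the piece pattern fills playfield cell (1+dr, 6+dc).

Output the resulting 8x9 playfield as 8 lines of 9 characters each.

Fill (1+0,6+1) = (1,7)
Fill (1+1,6+1) = (2,7)
Fill (1+2,6+0) = (3,6)
Fill (1+2,6+1) = (3,7)

Answer: .........
......##.
.......##
..###.##.
##..#....
...#.#.##
.#.......
.....#..#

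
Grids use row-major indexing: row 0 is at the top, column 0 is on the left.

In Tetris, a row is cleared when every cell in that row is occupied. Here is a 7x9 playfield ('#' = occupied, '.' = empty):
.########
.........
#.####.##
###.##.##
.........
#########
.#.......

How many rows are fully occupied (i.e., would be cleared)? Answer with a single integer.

Answer: 1

Derivation:
Check each row:
  row 0: 1 empty cell -> not full
  row 1: 9 empty cells -> not full
  row 2: 2 empty cells -> not full
  row 3: 2 empty cells -> not full
  row 4: 9 empty cells -> not full
  row 5: 0 empty cells -> FULL (clear)
  row 6: 8 empty cells -> not full
Total rows cleared: 1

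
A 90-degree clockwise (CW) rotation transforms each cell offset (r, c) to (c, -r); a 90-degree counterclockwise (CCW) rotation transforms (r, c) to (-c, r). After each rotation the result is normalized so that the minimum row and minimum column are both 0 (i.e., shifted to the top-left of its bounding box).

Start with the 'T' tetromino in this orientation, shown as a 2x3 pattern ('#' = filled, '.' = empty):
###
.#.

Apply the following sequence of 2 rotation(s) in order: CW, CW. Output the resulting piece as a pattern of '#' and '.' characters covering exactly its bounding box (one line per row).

Start:
###
.#.
After rotation 1 (CW):
.#
##
.#
After rotation 2 (CW):
.#.
###

Answer: .#.
###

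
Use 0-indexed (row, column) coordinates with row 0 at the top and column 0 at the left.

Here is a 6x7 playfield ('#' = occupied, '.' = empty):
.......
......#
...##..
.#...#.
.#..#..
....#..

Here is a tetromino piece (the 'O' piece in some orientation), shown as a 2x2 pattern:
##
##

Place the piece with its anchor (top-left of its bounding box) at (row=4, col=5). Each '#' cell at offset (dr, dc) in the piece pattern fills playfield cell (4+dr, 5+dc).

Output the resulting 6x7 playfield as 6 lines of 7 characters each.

Fill (4+0,5+0) = (4,5)
Fill (4+0,5+1) = (4,6)
Fill (4+1,5+0) = (5,5)
Fill (4+1,5+1) = (5,6)

Answer: .......
......#
...##..
.#...#.
.#..###
....###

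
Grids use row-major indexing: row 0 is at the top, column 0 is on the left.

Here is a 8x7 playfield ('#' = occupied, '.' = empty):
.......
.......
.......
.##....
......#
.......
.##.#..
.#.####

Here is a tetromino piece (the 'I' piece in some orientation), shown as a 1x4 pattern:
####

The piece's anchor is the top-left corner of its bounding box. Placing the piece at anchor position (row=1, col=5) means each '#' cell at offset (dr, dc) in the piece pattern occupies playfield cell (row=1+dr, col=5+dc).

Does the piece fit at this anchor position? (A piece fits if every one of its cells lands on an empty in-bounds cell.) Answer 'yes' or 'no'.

Check each piece cell at anchor (1, 5):
  offset (0,0) -> (1,5): empty -> OK
  offset (0,1) -> (1,6): empty -> OK
  offset (0,2) -> (1,7): out of bounds -> FAIL
  offset (0,3) -> (1,8): out of bounds -> FAIL
All cells valid: no

Answer: no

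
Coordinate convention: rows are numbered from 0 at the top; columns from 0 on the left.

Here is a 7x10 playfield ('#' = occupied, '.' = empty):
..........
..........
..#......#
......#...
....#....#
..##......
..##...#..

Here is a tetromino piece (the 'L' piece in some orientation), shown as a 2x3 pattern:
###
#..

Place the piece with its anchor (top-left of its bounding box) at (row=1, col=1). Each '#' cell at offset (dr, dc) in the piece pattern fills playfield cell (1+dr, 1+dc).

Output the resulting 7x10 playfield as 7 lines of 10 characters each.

Answer: ..........
.###......
.##......#
......#...
....#....#
..##......
..##...#..

Derivation:
Fill (1+0,1+0) = (1,1)
Fill (1+0,1+1) = (1,2)
Fill (1+0,1+2) = (1,3)
Fill (1+1,1+0) = (2,1)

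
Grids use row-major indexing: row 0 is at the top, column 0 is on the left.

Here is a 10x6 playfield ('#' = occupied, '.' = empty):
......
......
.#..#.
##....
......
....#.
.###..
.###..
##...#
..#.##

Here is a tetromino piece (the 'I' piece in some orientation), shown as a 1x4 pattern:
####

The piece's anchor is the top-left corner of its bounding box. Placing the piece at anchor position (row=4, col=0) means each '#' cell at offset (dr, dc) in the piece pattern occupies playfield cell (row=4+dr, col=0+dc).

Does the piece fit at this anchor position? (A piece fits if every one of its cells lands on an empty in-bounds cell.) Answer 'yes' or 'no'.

Answer: yes

Derivation:
Check each piece cell at anchor (4, 0):
  offset (0,0) -> (4,0): empty -> OK
  offset (0,1) -> (4,1): empty -> OK
  offset (0,2) -> (4,2): empty -> OK
  offset (0,3) -> (4,3): empty -> OK
All cells valid: yes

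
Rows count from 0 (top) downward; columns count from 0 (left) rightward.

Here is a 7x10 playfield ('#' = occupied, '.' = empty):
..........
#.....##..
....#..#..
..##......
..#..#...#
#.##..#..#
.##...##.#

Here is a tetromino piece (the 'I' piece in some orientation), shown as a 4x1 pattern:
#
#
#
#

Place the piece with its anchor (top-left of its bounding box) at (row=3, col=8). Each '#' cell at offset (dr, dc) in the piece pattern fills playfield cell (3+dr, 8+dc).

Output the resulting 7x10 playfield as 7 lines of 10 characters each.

Answer: ..........
#.....##..
....#..#..
..##....#.
..#..#..##
#.##..#.##
.##...####

Derivation:
Fill (3+0,8+0) = (3,8)
Fill (3+1,8+0) = (4,8)
Fill (3+2,8+0) = (5,8)
Fill (3+3,8+0) = (6,8)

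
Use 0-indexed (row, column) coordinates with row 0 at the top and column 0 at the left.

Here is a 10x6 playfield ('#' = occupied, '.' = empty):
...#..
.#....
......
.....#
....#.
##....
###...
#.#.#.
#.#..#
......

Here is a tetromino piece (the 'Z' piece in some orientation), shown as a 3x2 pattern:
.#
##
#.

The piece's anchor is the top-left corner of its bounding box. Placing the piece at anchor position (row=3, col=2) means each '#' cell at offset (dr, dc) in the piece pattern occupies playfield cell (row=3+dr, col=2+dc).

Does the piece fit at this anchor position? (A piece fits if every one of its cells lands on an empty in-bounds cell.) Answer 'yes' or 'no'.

Answer: yes

Derivation:
Check each piece cell at anchor (3, 2):
  offset (0,1) -> (3,3): empty -> OK
  offset (1,0) -> (4,2): empty -> OK
  offset (1,1) -> (4,3): empty -> OK
  offset (2,0) -> (5,2): empty -> OK
All cells valid: yes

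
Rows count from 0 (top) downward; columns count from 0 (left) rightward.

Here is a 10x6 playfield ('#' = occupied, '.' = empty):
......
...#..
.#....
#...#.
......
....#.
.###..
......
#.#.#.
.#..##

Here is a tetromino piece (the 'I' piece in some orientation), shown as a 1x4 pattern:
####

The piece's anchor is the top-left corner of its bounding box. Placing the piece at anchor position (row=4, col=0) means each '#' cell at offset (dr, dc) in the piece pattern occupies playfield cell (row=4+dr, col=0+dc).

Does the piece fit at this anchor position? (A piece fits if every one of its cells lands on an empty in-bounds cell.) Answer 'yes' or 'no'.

Answer: yes

Derivation:
Check each piece cell at anchor (4, 0):
  offset (0,0) -> (4,0): empty -> OK
  offset (0,1) -> (4,1): empty -> OK
  offset (0,2) -> (4,2): empty -> OK
  offset (0,3) -> (4,3): empty -> OK
All cells valid: yes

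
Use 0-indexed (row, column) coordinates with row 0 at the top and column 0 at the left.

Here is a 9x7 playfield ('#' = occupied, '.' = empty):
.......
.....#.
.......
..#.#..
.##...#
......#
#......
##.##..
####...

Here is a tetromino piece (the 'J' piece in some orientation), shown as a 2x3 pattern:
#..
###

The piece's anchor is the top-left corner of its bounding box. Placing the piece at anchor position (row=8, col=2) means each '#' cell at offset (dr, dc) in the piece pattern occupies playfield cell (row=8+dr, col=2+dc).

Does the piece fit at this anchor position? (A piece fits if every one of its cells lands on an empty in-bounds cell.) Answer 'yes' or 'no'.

Check each piece cell at anchor (8, 2):
  offset (0,0) -> (8,2): occupied ('#') -> FAIL
  offset (1,0) -> (9,2): out of bounds -> FAIL
  offset (1,1) -> (9,3): out of bounds -> FAIL
  offset (1,2) -> (9,4): out of bounds -> FAIL
All cells valid: no

Answer: no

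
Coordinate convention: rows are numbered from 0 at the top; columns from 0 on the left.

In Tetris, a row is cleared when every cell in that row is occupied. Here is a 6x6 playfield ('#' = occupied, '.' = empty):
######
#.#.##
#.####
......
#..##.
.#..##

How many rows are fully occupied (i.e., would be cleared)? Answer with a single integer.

Check each row:
  row 0: 0 empty cells -> FULL (clear)
  row 1: 2 empty cells -> not full
  row 2: 1 empty cell -> not full
  row 3: 6 empty cells -> not full
  row 4: 3 empty cells -> not full
  row 5: 3 empty cells -> not full
Total rows cleared: 1

Answer: 1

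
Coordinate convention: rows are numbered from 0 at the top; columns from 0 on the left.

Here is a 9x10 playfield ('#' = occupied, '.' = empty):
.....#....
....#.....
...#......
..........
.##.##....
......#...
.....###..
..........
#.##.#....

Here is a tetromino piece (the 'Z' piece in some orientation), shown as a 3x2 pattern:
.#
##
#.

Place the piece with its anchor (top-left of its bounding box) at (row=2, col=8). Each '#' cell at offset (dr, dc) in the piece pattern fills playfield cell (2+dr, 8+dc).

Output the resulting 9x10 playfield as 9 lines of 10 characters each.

Fill (2+0,8+1) = (2,9)
Fill (2+1,8+0) = (3,8)
Fill (2+1,8+1) = (3,9)
Fill (2+2,8+0) = (4,8)

Answer: .....#....
....#.....
...#.....#
........##
.##.##..#.
......#...
.....###..
..........
#.##.#....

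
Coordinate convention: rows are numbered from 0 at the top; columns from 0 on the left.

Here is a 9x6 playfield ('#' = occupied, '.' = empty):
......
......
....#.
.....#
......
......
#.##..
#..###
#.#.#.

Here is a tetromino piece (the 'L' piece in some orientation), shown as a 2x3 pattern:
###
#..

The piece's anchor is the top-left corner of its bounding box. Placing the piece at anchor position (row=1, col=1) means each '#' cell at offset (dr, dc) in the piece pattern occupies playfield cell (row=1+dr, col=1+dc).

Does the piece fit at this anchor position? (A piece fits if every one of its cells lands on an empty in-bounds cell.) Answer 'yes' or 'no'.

Answer: yes

Derivation:
Check each piece cell at anchor (1, 1):
  offset (0,0) -> (1,1): empty -> OK
  offset (0,1) -> (1,2): empty -> OK
  offset (0,2) -> (1,3): empty -> OK
  offset (1,0) -> (2,1): empty -> OK
All cells valid: yes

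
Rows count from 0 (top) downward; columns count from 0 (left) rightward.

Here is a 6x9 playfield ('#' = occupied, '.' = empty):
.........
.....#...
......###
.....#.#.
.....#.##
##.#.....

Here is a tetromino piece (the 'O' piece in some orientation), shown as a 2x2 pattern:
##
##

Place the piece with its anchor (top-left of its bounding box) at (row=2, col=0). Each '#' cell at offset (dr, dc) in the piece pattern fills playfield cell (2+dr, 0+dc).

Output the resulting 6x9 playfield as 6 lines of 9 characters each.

Fill (2+0,0+0) = (2,0)
Fill (2+0,0+1) = (2,1)
Fill (2+1,0+0) = (3,0)
Fill (2+1,0+1) = (3,1)

Answer: .........
.....#...
##....###
##...#.#.
.....#.##
##.#.....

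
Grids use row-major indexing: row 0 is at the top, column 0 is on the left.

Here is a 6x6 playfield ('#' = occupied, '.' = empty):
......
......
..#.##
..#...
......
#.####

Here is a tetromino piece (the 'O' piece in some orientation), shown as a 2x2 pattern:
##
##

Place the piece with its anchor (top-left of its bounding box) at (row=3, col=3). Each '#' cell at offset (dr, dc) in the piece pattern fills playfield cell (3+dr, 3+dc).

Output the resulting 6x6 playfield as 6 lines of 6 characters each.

Answer: ......
......
..#.##
..###.
...##.
#.####

Derivation:
Fill (3+0,3+0) = (3,3)
Fill (3+0,3+1) = (3,4)
Fill (3+1,3+0) = (4,3)
Fill (3+1,3+1) = (4,4)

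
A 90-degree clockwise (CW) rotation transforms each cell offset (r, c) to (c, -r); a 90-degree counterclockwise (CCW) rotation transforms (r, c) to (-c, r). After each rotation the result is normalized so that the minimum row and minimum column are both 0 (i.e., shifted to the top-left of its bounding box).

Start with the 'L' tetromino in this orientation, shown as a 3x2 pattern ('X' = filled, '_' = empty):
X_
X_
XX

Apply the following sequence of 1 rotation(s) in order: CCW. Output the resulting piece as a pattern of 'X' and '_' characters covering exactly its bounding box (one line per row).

Start:
X_
X_
XX
After rotation 1 (CCW):
__X
XXX

Answer: __X
XXX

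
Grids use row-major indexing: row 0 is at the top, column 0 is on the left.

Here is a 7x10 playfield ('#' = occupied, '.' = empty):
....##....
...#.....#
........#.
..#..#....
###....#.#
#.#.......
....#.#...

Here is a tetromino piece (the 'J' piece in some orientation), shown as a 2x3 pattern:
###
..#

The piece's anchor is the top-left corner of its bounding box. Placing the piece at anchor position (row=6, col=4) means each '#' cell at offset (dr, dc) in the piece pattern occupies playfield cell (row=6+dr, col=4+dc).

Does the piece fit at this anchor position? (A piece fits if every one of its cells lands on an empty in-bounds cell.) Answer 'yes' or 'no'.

Check each piece cell at anchor (6, 4):
  offset (0,0) -> (6,4): occupied ('#') -> FAIL
  offset (0,1) -> (6,5): empty -> OK
  offset (0,2) -> (6,6): occupied ('#') -> FAIL
  offset (1,2) -> (7,6): out of bounds -> FAIL
All cells valid: no

Answer: no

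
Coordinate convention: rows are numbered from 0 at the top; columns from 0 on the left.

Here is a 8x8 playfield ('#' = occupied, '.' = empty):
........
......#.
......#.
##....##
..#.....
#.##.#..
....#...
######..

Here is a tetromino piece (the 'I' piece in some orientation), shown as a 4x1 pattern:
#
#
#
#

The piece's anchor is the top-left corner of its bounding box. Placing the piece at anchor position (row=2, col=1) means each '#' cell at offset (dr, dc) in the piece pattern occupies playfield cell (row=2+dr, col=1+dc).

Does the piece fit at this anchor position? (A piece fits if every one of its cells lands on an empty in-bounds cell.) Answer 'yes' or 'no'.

Answer: no

Derivation:
Check each piece cell at anchor (2, 1):
  offset (0,0) -> (2,1): empty -> OK
  offset (1,0) -> (3,1): occupied ('#') -> FAIL
  offset (2,0) -> (4,1): empty -> OK
  offset (3,0) -> (5,1): empty -> OK
All cells valid: no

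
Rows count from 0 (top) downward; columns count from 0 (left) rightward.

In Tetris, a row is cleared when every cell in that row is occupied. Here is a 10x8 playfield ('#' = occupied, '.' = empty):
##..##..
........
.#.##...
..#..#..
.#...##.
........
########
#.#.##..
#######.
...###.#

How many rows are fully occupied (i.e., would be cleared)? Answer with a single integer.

Answer: 1

Derivation:
Check each row:
  row 0: 4 empty cells -> not full
  row 1: 8 empty cells -> not full
  row 2: 5 empty cells -> not full
  row 3: 6 empty cells -> not full
  row 4: 5 empty cells -> not full
  row 5: 8 empty cells -> not full
  row 6: 0 empty cells -> FULL (clear)
  row 7: 4 empty cells -> not full
  row 8: 1 empty cell -> not full
  row 9: 4 empty cells -> not full
Total rows cleared: 1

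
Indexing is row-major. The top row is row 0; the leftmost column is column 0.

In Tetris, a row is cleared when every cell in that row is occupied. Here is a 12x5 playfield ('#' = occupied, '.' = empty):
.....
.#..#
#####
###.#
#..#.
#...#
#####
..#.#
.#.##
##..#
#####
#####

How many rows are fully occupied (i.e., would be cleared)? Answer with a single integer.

Check each row:
  row 0: 5 empty cells -> not full
  row 1: 3 empty cells -> not full
  row 2: 0 empty cells -> FULL (clear)
  row 3: 1 empty cell -> not full
  row 4: 3 empty cells -> not full
  row 5: 3 empty cells -> not full
  row 6: 0 empty cells -> FULL (clear)
  row 7: 3 empty cells -> not full
  row 8: 2 empty cells -> not full
  row 9: 2 empty cells -> not full
  row 10: 0 empty cells -> FULL (clear)
  row 11: 0 empty cells -> FULL (clear)
Total rows cleared: 4

Answer: 4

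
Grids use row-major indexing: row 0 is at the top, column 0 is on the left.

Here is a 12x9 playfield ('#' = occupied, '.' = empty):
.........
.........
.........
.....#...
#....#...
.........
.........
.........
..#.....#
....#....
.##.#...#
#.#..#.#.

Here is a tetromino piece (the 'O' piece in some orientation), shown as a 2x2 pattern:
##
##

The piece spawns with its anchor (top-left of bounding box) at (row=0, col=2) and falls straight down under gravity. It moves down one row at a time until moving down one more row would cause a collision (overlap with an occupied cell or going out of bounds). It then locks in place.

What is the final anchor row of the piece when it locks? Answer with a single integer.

Spawn at (row=0, col=2). Try each row:
  row 0: fits
  row 1: fits
  row 2: fits
  row 3: fits
  row 4: fits
  row 5: fits
  row 6: fits
  row 7: blocked -> lock at row 6

Answer: 6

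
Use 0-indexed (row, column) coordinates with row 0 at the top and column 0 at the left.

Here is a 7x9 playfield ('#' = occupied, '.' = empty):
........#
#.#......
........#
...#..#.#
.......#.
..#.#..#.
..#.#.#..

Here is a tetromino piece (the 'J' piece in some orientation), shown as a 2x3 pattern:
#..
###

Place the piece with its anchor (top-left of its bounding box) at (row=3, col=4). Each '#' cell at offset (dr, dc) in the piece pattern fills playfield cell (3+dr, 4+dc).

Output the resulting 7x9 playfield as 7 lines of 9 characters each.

Fill (3+0,4+0) = (3,4)
Fill (3+1,4+0) = (4,4)
Fill (3+1,4+1) = (4,5)
Fill (3+1,4+2) = (4,6)

Answer: ........#
#.#......
........#
...##.#.#
....####.
..#.#..#.
..#.#.#..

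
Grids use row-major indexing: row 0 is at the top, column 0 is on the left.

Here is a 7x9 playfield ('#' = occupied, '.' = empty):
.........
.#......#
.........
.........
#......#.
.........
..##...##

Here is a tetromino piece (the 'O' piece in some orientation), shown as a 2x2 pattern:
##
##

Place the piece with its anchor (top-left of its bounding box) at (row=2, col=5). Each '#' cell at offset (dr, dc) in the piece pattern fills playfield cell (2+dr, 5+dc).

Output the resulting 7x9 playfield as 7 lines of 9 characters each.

Answer: .........
.#......#
.....##..
.....##..
#......#.
.........
..##...##

Derivation:
Fill (2+0,5+0) = (2,5)
Fill (2+0,5+1) = (2,6)
Fill (2+1,5+0) = (3,5)
Fill (2+1,5+1) = (3,6)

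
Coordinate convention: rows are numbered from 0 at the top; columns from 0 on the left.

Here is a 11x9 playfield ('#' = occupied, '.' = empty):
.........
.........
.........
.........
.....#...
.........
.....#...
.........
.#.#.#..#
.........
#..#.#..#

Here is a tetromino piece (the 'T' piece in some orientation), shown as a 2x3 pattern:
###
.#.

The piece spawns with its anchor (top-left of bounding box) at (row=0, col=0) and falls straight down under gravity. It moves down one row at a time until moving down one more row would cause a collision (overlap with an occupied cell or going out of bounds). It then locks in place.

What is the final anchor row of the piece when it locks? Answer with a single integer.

Answer: 6

Derivation:
Spawn at (row=0, col=0). Try each row:
  row 0: fits
  row 1: fits
  row 2: fits
  row 3: fits
  row 4: fits
  row 5: fits
  row 6: fits
  row 7: blocked -> lock at row 6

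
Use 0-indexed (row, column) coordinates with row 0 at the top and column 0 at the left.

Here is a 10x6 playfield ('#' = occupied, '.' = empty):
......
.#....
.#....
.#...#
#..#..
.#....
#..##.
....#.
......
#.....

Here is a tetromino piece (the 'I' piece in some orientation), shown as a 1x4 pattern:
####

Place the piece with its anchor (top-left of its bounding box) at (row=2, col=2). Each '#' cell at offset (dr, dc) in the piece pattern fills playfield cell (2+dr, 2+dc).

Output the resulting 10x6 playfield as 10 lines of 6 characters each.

Answer: ......
.#....
.#####
.#...#
#..#..
.#....
#..##.
....#.
......
#.....

Derivation:
Fill (2+0,2+0) = (2,2)
Fill (2+0,2+1) = (2,3)
Fill (2+0,2+2) = (2,4)
Fill (2+0,2+3) = (2,5)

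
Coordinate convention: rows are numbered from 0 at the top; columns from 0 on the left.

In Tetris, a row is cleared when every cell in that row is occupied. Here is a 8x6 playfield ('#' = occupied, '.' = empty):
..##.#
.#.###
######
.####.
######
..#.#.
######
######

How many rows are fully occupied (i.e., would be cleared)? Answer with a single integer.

Answer: 4

Derivation:
Check each row:
  row 0: 3 empty cells -> not full
  row 1: 2 empty cells -> not full
  row 2: 0 empty cells -> FULL (clear)
  row 3: 2 empty cells -> not full
  row 4: 0 empty cells -> FULL (clear)
  row 5: 4 empty cells -> not full
  row 6: 0 empty cells -> FULL (clear)
  row 7: 0 empty cells -> FULL (clear)
Total rows cleared: 4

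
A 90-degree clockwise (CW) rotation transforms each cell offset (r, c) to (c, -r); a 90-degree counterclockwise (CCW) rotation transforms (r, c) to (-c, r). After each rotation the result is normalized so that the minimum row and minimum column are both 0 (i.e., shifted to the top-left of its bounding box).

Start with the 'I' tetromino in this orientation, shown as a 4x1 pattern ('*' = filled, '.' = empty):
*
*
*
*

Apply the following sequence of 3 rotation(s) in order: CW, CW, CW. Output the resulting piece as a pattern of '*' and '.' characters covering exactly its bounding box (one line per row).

Answer: ****

Derivation:
Start:
*
*
*
*
After rotation 1 (CW):
****
After rotation 2 (CW):
*
*
*
*
After rotation 3 (CW):
****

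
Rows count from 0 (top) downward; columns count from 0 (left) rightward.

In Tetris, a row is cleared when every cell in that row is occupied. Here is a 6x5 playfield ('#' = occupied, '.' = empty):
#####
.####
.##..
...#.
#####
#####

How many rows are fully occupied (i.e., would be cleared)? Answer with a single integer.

Check each row:
  row 0: 0 empty cells -> FULL (clear)
  row 1: 1 empty cell -> not full
  row 2: 3 empty cells -> not full
  row 3: 4 empty cells -> not full
  row 4: 0 empty cells -> FULL (clear)
  row 5: 0 empty cells -> FULL (clear)
Total rows cleared: 3

Answer: 3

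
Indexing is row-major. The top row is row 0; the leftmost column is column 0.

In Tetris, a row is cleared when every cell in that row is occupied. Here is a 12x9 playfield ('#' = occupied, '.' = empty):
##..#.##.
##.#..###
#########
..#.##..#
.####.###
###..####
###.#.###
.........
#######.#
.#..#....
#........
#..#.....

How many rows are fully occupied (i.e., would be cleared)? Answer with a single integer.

Check each row:
  row 0: 4 empty cells -> not full
  row 1: 3 empty cells -> not full
  row 2: 0 empty cells -> FULL (clear)
  row 3: 5 empty cells -> not full
  row 4: 2 empty cells -> not full
  row 5: 2 empty cells -> not full
  row 6: 2 empty cells -> not full
  row 7: 9 empty cells -> not full
  row 8: 1 empty cell -> not full
  row 9: 7 empty cells -> not full
  row 10: 8 empty cells -> not full
  row 11: 7 empty cells -> not full
Total rows cleared: 1

Answer: 1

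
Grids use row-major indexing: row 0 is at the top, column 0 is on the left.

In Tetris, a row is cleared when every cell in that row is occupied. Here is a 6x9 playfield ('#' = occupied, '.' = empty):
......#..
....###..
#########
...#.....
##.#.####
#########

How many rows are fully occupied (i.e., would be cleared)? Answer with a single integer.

Answer: 2

Derivation:
Check each row:
  row 0: 8 empty cells -> not full
  row 1: 6 empty cells -> not full
  row 2: 0 empty cells -> FULL (clear)
  row 3: 8 empty cells -> not full
  row 4: 2 empty cells -> not full
  row 5: 0 empty cells -> FULL (clear)
Total rows cleared: 2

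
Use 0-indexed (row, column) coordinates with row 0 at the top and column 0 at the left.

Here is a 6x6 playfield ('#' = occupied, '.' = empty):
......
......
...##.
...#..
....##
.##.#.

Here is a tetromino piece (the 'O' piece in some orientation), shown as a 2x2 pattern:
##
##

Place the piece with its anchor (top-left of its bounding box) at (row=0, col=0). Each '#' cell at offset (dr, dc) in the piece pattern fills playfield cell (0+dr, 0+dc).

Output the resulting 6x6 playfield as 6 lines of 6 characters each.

Answer: ##....
##....
...##.
...#..
....##
.##.#.

Derivation:
Fill (0+0,0+0) = (0,0)
Fill (0+0,0+1) = (0,1)
Fill (0+1,0+0) = (1,0)
Fill (0+1,0+1) = (1,1)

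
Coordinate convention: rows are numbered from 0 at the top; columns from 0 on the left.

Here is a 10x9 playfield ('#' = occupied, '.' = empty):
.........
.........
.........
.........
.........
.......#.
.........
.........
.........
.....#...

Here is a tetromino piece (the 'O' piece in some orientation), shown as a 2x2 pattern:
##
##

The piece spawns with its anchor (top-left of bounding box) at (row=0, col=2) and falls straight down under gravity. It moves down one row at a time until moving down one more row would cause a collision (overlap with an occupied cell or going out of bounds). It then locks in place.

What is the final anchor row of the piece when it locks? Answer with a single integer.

Spawn at (row=0, col=2). Try each row:
  row 0: fits
  row 1: fits
  row 2: fits
  row 3: fits
  row 4: fits
  row 5: fits
  row 6: fits
  row 7: fits
  row 8: fits
  row 9: blocked -> lock at row 8

Answer: 8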